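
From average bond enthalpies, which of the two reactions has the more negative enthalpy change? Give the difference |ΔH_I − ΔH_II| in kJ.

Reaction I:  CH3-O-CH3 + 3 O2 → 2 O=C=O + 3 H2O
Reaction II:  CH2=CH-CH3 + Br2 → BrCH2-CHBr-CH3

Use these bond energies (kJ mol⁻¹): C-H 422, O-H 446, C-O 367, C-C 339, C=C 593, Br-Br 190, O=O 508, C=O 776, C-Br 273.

Reaction I:
  Bonds broken (reactants):
    C-H: 6 × 422 = 2532
    C-O: 2 × 367 = 734
    O=O: 3 × 508 = 1524
    Σ(broken) = 4790 kJ
  Bonds formed (products):
    C=O: 4 × 776 = 3104
    O-H: 6 × 446 = 2676
    Σ(formed) = 5780 kJ
  ΔH_I = 4790 − 5780 = −990 kJ
Reaction II:
  Bonds broken (reactants):
    Br-Br: 1 × 190 = 190
    C-C: 1 × 339 = 339
    C-H: 6 × 422 = 2532
    C=C: 1 × 593 = 593
    Σ(broken) = 3654 kJ
  Bonds formed (products):
    C-Br: 2 × 273 = 546
    C-C: 2 × 339 = 678
    C-H: 6 × 422 = 2532
    Σ(formed) = 3756 kJ
  ΔH_II = 3654 − 3756 = −102 kJ
ΔH_I − ΔH_II = −888 kJ, so reaction I has the more negative ΔH; |ΔH_I − ΔH_II| = 888 kJ.

Reaction I, by 888 kJ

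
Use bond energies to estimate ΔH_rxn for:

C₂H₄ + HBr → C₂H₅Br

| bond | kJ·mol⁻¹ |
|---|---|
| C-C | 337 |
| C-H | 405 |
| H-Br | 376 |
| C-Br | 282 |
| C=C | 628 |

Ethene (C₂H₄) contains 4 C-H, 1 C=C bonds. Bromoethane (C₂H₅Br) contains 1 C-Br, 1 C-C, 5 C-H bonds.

ΔH ≈ −20 kJ

Bonds broken (reactants):
  C-H: 4 × 405 = 1620
  C=C: 1 × 628 = 628
  H-Br: 1 × 376 = 376
  Σ(broken) = 2624 kJ
Bonds formed (products):
  C-Br: 1 × 282 = 282
  C-C: 1 × 337 = 337
  C-H: 5 × 405 = 2025
  Σ(formed) = 2644 kJ
ΔH = Σ(broken) − Σ(formed) = 2624 − 2644 = −20 kJ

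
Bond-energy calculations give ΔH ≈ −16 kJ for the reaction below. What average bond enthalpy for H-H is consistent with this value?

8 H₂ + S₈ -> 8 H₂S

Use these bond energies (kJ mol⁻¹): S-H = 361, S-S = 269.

Let D be the H-H bond energy.
Σ(broken) = 8×D + 8×269 = 2152 + 8D
Σ(formed) = 16×361 = 5776
ΔH = Σ(broken) − Σ(formed) = (2152 + 8D) − (5776) = −3624 + 8D
Setting this equal to −16 kJ gives 8D = 3608, so D = 451 kJ/mol.

D(H-H) ≈ 451 kJ/mol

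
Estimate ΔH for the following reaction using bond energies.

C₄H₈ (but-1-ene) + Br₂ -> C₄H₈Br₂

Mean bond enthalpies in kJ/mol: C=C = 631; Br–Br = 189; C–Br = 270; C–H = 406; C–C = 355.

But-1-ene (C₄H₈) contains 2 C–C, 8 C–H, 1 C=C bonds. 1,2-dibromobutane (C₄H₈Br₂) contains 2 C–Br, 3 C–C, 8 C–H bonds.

Bonds broken (reactants):
  Br–Br: 1 × 189 = 189
  C–C: 2 × 355 = 710
  C–H: 8 × 406 = 3248
  C=C: 1 × 631 = 631
  Σ(broken) = 4778 kJ
Bonds formed (products):
  C–Br: 2 × 270 = 540
  C–C: 3 × 355 = 1065
  C–H: 8 × 406 = 3248
  Σ(formed) = 4853 kJ
ΔH = Σ(broken) − Σ(formed) = 4778 − 4853 = −75 kJ

ΔH ≈ −75 kJ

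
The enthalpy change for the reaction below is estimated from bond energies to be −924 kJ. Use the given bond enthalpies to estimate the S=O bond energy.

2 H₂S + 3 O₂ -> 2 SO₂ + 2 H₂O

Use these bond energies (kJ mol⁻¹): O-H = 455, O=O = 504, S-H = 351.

D(S=O) ≈ 505 kJ/mol

Let D be the S=O bond energy.
Σ(broken) = 3×504 + 4×351 = 2916
Σ(formed) = 4×455 + 4×D = 1820 + 4D
ΔH = Σ(broken) − Σ(formed) = (2916) − (1820 + 4D) = +1096 − 4D
Setting this equal to −924 kJ gives 4D = 2020, so D = 505 kJ/mol.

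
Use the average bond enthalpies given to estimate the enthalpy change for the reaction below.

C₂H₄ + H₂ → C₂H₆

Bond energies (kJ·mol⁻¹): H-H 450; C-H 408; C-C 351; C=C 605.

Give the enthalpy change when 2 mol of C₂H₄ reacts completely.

Bonds broken (reactants):
  C-H: 4 × 408 = 1632
  C=C: 1 × 605 = 605
  H-H: 1 × 450 = 450
  Σ(broken) = 2687 kJ
Bonds formed (products):
  C-C: 1 × 351 = 351
  C-H: 6 × 408 = 2448
  Σ(formed) = 2799 kJ
ΔH = Σ(broken) − Σ(formed) = 2687 − 2799 = −112 kJ
For 2× the reaction as written: 2 × (−112) = −224 kJ

ΔH = −224 kJ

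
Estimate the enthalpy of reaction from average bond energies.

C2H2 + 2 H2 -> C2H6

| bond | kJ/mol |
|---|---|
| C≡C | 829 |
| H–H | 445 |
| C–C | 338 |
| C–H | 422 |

Bonds broken (reactants):
  C≡C: 1 × 829 = 829
  C–H: 2 × 422 = 844
  H–H: 2 × 445 = 890
  Σ(broken) = 2563 kJ
Bonds formed (products):
  C–C: 1 × 338 = 338
  C–H: 6 × 422 = 2532
  Σ(formed) = 2870 kJ
ΔH = Σ(broken) − Σ(formed) = 2563 − 2870 = −307 kJ

ΔH ≈ −307 kJ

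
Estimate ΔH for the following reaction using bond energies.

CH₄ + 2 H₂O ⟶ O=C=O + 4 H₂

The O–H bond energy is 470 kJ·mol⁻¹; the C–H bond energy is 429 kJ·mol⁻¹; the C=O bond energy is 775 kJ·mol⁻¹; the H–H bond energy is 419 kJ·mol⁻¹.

ΔH ≈ +370 kJ

Bonds broken (reactants):
  C–H: 4 × 429 = 1716
  O–H: 4 × 470 = 1880
  Σ(broken) = 3596 kJ
Bonds formed (products):
  C=O: 2 × 775 = 1550
  H–H: 4 × 419 = 1676
  Σ(formed) = 3226 kJ
ΔH = Σ(broken) − Σ(formed) = 3596 − 3226 = +370 kJ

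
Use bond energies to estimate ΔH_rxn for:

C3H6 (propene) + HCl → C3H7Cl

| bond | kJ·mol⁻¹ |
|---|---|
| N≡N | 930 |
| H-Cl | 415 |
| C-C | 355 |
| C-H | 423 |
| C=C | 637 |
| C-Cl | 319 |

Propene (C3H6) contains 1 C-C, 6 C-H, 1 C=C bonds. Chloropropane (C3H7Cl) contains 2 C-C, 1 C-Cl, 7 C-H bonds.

ΔH ≈ −45 kJ

Bonds broken (reactants):
  C-C: 1 × 355 = 355
  C-H: 6 × 423 = 2538
  C=C: 1 × 637 = 637
  H-Cl: 1 × 415 = 415
  Σ(broken) = 3945 kJ
Bonds formed (products):
  C-C: 2 × 355 = 710
  C-Cl: 1 × 319 = 319
  C-H: 7 × 423 = 2961
  Σ(formed) = 3990 kJ
ΔH = Σ(broken) − Σ(formed) = 3945 − 3990 = −45 kJ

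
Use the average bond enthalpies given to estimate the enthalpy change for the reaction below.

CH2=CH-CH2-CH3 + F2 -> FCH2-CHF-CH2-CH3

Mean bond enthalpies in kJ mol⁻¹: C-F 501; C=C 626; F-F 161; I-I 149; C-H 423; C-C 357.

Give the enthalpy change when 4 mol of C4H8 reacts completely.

Bonds broken (reactants):
  C-C: 2 × 357 = 714
  C-H: 8 × 423 = 3384
  C=C: 1 × 626 = 626
  F-F: 1 × 161 = 161
  Σ(broken) = 4885 kJ
Bonds formed (products):
  C-C: 3 × 357 = 1071
  C-F: 2 × 501 = 1002
  C-H: 8 × 423 = 3384
  Σ(formed) = 5457 kJ
ΔH = Σ(broken) − Σ(formed) = 4885 − 5457 = −572 kJ
For 4× the reaction as written: 4 × (−572) = −2288 kJ

ΔH = −2288 kJ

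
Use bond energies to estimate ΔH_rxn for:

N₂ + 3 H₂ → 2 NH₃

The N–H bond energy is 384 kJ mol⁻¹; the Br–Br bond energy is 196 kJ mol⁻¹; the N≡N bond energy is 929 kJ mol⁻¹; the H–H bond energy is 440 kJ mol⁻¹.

ΔH ≈ −55 kJ

Bonds broken (reactants):
  H–H: 3 × 440 = 1320
  N≡N: 1 × 929 = 929
  Σ(broken) = 2249 kJ
Bonds formed (products):
  N–H: 6 × 384 = 2304
  Σ(formed) = 2304 kJ
ΔH = Σ(broken) − Σ(formed) = 2249 − 2304 = −55 kJ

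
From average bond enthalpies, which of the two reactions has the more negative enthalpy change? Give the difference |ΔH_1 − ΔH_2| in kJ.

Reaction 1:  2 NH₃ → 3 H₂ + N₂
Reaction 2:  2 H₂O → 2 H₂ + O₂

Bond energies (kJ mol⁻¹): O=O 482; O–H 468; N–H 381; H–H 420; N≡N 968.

Reaction 1:
  Bonds broken (reactants):
    N–H: 6 × 381 = 2286
    Σ(broken) = 2286 kJ
  Bonds formed (products):
    H–H: 3 × 420 = 1260
    N≡N: 1 × 968 = 968
    Σ(formed) = 2228 kJ
  ΔH_1 = 2286 − 2228 = +58 kJ
Reaction 2:
  Bonds broken (reactants):
    O–H: 4 × 468 = 1872
    Σ(broken) = 1872 kJ
  Bonds formed (products):
    H–H: 2 × 420 = 840
    O=O: 1 × 482 = 482
    Σ(formed) = 1322 kJ
  ΔH_2 = 1872 − 1322 = +550 kJ
ΔH_1 − ΔH_2 = −492 kJ, so reaction 1 has the more negative ΔH; |ΔH_1 − ΔH_2| = 492 kJ.

Reaction 1, by 492 kJ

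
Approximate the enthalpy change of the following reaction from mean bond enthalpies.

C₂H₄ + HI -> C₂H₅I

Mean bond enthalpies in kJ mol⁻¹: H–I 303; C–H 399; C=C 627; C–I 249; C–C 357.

ΔH ≈ −75 kJ

Bonds broken (reactants):
  C–H: 4 × 399 = 1596
  C=C: 1 × 627 = 627
  H–I: 1 × 303 = 303
  Σ(broken) = 2526 kJ
Bonds formed (products):
  C–C: 1 × 357 = 357
  C–H: 5 × 399 = 1995
  C–I: 1 × 249 = 249
  Σ(formed) = 2601 kJ
ΔH = Σ(broken) − Σ(formed) = 2526 − 2601 = −75 kJ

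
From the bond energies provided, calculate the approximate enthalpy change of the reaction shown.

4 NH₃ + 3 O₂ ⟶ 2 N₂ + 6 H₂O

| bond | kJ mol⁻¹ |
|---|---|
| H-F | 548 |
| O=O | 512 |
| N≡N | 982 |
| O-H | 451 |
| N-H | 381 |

ΔH ≈ −1268 kJ

Bonds broken (reactants):
  N-H: 12 × 381 = 4572
  O=O: 3 × 512 = 1536
  Σ(broken) = 6108 kJ
Bonds formed (products):
  N≡N: 2 × 982 = 1964
  O-H: 12 × 451 = 5412
  Σ(formed) = 7376 kJ
ΔH = Σ(broken) − Σ(formed) = 6108 − 7376 = −1268 kJ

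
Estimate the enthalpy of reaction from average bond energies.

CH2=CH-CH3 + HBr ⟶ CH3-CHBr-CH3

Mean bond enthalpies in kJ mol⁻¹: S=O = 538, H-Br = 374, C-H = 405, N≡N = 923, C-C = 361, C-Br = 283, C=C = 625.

Bonds broken (reactants):
  C-C: 1 × 361 = 361
  C-H: 6 × 405 = 2430
  C=C: 1 × 625 = 625
  H-Br: 1 × 374 = 374
  Σ(broken) = 3790 kJ
Bonds formed (products):
  C-Br: 1 × 283 = 283
  C-C: 2 × 361 = 722
  C-H: 7 × 405 = 2835
  Σ(formed) = 3840 kJ
ΔH = Σ(broken) − Σ(formed) = 3790 − 3840 = −50 kJ

ΔH ≈ −50 kJ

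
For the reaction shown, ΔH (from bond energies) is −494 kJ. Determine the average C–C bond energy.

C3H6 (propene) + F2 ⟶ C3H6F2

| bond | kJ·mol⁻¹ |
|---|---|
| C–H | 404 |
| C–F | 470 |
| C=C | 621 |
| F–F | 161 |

D(C–C) ≈ 336 kJ/mol

Let D be the C–C bond energy.
Σ(broken) = 1×D + 6×404 + 1×621 + 1×161 = 3206 + D
Σ(formed) = 2×D + 2×470 + 6×404 = 3364 + 2D
ΔH = Σ(broken) − Σ(formed) = (3206 + D) − (3364 + 2D) = −158 − D
Setting this equal to −494 kJ gives D = 336 kJ/mol.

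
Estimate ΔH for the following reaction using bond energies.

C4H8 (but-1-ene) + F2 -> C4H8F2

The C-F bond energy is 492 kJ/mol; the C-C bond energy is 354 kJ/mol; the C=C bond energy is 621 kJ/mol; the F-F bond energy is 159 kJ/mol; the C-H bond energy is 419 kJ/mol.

ΔH ≈ −558 kJ

Bonds broken (reactants):
  C-C: 2 × 354 = 708
  C-H: 8 × 419 = 3352
  C=C: 1 × 621 = 621
  F-F: 1 × 159 = 159
  Σ(broken) = 4840 kJ
Bonds formed (products):
  C-C: 3 × 354 = 1062
  C-F: 2 × 492 = 984
  C-H: 8 × 419 = 3352
  Σ(formed) = 5398 kJ
ΔH = Σ(broken) − Σ(formed) = 4840 − 5398 = −558 kJ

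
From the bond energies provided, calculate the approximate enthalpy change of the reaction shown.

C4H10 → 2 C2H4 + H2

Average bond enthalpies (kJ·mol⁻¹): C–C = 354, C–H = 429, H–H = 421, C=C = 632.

ΔH ≈ +235 kJ

Bonds broken (reactants):
  C–C: 3 × 354 = 1062
  C–H: 10 × 429 = 4290
  Σ(broken) = 5352 kJ
Bonds formed (products):
  C–H: 8 × 429 = 3432
  C=C: 2 × 632 = 1264
  H–H: 1 × 421 = 421
  Σ(formed) = 5117 kJ
ΔH = Σ(broken) − Σ(formed) = 5352 − 5117 = +235 kJ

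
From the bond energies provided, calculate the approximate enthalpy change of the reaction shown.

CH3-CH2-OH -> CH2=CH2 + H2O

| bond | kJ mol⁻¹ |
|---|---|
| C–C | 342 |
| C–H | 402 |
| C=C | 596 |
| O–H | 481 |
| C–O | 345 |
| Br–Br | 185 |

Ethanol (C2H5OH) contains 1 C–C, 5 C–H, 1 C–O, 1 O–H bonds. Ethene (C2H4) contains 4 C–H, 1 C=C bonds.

Bonds broken (reactants):
  C–C: 1 × 342 = 342
  C–H: 5 × 402 = 2010
  C–O: 1 × 345 = 345
  O–H: 1 × 481 = 481
  Σ(broken) = 3178 kJ
Bonds formed (products):
  C–H: 4 × 402 = 1608
  C=C: 1 × 596 = 596
  O–H: 2 × 481 = 962
  Σ(formed) = 3166 kJ
ΔH = Σ(broken) − Σ(formed) = 3178 − 3166 = +12 kJ

ΔH ≈ +12 kJ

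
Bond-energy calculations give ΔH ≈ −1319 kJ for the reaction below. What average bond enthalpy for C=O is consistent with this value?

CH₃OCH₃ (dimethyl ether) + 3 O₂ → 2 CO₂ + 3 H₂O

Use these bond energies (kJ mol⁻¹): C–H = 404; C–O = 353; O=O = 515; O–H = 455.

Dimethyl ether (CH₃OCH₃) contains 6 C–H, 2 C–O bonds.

Let D be the C=O bond energy.
Σ(broken) = 6×404 + 2×353 + 3×515 = 4675
Σ(formed) = 4×D + 6×455 = 2730 + 4D
ΔH = Σ(broken) − Σ(formed) = (4675) − (2730 + 4D) = +1945 − 4D
Setting this equal to −1319 kJ gives 4D = 3264, so D = 816 kJ/mol.

D(C=O) ≈ 816 kJ/mol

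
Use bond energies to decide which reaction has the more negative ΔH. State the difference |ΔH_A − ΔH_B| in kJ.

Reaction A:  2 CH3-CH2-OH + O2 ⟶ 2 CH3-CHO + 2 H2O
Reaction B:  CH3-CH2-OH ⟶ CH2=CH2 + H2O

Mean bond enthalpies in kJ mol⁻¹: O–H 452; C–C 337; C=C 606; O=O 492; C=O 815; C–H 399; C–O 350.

Reaction A, by 572 kJ

Reaction A:
  Bonds broken (reactants):
    C–C: 2 × 337 = 674
    C–H: 10 × 399 = 3990
    C–O: 2 × 350 = 700
    O–H: 2 × 452 = 904
    O=O: 1 × 492 = 492
    Σ(broken) = 6760 kJ
  Bonds formed (products):
    C–C: 2 × 337 = 674
    C–H: 8 × 399 = 3192
    C=O: 2 × 815 = 1630
    O–H: 4 × 452 = 1808
    Σ(formed) = 7304 kJ
  ΔH_A = 6760 − 7304 = −544 kJ
Reaction B:
  Bonds broken (reactants):
    C–C: 1 × 337 = 337
    C–H: 5 × 399 = 1995
    C–O: 1 × 350 = 350
    O–H: 1 × 452 = 452
    Σ(broken) = 3134 kJ
  Bonds formed (products):
    C–H: 4 × 399 = 1596
    C=C: 1 × 606 = 606
    O–H: 2 × 452 = 904
    Σ(formed) = 3106 kJ
  ΔH_B = 3134 − 3106 = +28 kJ
ΔH_A − ΔH_B = −572 kJ, so reaction A has the more negative ΔH; |ΔH_A − ΔH_B| = 572 kJ.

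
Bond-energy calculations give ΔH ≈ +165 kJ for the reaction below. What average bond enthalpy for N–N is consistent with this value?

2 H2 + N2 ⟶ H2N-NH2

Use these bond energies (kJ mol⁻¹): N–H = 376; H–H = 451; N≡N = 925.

D(N–N) ≈ 158 kJ/mol

Let D be the N–N bond energy.
Σ(broken) = 2×451 + 1×925 = 1827
Σ(formed) = 4×376 + 1×D = 1504 + D
ΔH = Σ(broken) − Σ(formed) = (1827) − (1504 + D) = +323 − D
Setting this equal to +165 kJ gives D = 158 kJ/mol.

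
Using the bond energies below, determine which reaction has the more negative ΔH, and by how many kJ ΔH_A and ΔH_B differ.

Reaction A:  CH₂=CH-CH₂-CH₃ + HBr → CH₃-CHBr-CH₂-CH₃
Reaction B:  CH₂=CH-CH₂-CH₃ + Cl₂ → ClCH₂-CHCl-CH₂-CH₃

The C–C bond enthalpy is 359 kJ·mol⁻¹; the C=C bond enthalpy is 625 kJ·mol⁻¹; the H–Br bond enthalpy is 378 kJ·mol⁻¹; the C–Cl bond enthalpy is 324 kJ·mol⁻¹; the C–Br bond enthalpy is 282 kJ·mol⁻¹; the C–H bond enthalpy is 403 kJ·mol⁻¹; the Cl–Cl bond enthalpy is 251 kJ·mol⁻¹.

Reaction B, by 90 kJ

Reaction A:
  Bonds broken (reactants):
    C–C: 2 × 359 = 718
    C–H: 8 × 403 = 3224
    C=C: 1 × 625 = 625
    H–Br: 1 × 378 = 378
    Σ(broken) = 4945 kJ
  Bonds formed (products):
    C–Br: 1 × 282 = 282
    C–C: 3 × 359 = 1077
    C–H: 9 × 403 = 3627
    Σ(formed) = 4986 kJ
  ΔH_A = 4945 − 4986 = −41 kJ
Reaction B:
  Bonds broken (reactants):
    C–C: 2 × 359 = 718
    C–H: 8 × 403 = 3224
    C=C: 1 × 625 = 625
    Cl–Cl: 1 × 251 = 251
    Σ(broken) = 4818 kJ
  Bonds formed (products):
    C–C: 3 × 359 = 1077
    C–Cl: 2 × 324 = 648
    C–H: 8 × 403 = 3224
    Σ(formed) = 4949 kJ
  ΔH_B = 4818 − 4949 = −131 kJ
ΔH_A − ΔH_B = +90 kJ, so reaction B has the more negative ΔH; |ΔH_A − ΔH_B| = 90 kJ.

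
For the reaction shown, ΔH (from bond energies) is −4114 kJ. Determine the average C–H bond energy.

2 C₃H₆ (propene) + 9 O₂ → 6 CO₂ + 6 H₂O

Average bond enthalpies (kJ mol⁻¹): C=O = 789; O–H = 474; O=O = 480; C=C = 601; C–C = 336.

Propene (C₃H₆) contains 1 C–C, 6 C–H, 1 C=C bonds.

D(C–H) ≈ 404 kJ/mol

Let D be the C–H bond energy.
Σ(broken) = 2×336 + 12×D + 2×601 + 9×480 = 6194 + 12D
Σ(formed) = 12×789 + 12×474 = 15156
ΔH = Σ(broken) − Σ(formed) = (6194 + 12D) − (15156) = −8962 + 12D
Setting this equal to −4114 kJ gives 12D = 4848, so D = 404 kJ/mol.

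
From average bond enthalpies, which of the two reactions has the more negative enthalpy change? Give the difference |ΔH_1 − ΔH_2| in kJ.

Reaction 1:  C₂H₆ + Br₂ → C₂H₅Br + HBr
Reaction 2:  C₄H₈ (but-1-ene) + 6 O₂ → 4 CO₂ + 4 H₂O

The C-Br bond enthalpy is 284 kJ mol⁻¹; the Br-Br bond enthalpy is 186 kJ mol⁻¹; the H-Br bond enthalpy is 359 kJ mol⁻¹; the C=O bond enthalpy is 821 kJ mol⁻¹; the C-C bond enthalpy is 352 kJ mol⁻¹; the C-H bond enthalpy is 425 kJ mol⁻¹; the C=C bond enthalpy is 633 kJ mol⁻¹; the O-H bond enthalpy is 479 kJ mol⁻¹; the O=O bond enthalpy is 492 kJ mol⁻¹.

Reaction 1:
  Bonds broken (reactants):
    Br-Br: 1 × 186 = 186
    C-C: 1 × 352 = 352
    C-H: 6 × 425 = 2550
    Σ(broken) = 3088 kJ
  Bonds formed (products):
    C-Br: 1 × 284 = 284
    C-C: 1 × 352 = 352
    C-H: 5 × 425 = 2125
    H-Br: 1 × 359 = 359
    Σ(formed) = 3120 kJ
  ΔH_1 = 3088 − 3120 = −32 kJ
Reaction 2:
  Bonds broken (reactants):
    C-C: 2 × 352 = 704
    C-H: 8 × 425 = 3400
    C=C: 1 × 633 = 633
    O=O: 6 × 492 = 2952
    Σ(broken) = 7689 kJ
  Bonds formed (products):
    C=O: 8 × 821 = 6568
    O-H: 8 × 479 = 3832
    Σ(formed) = 10400 kJ
  ΔH_2 = 7689 − 10400 = −2711 kJ
ΔH_1 − ΔH_2 = +2679 kJ, so reaction 2 has the more negative ΔH; |ΔH_1 − ΔH_2| = 2679 kJ.

Reaction 2, by 2679 kJ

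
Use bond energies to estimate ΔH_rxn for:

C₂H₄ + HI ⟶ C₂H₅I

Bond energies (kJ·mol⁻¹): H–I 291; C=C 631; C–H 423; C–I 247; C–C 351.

Bonds broken (reactants):
  C–H: 4 × 423 = 1692
  C=C: 1 × 631 = 631
  H–I: 1 × 291 = 291
  Σ(broken) = 2614 kJ
Bonds formed (products):
  C–C: 1 × 351 = 351
  C–H: 5 × 423 = 2115
  C–I: 1 × 247 = 247
  Σ(formed) = 2713 kJ
ΔH = Σ(broken) − Σ(formed) = 2614 − 2713 = −99 kJ

ΔH ≈ −99 kJ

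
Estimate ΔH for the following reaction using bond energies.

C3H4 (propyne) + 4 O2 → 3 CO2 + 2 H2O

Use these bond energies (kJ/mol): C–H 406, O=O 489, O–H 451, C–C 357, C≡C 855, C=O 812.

ΔH ≈ −1884 kJ

Bonds broken (reactants):
  C≡C: 1 × 855 = 855
  C–C: 1 × 357 = 357
  C–H: 4 × 406 = 1624
  O=O: 4 × 489 = 1956
  Σ(broken) = 4792 kJ
Bonds formed (products):
  C=O: 6 × 812 = 4872
  O–H: 4 × 451 = 1804
  Σ(formed) = 6676 kJ
ΔH = Σ(broken) − Σ(formed) = 4792 − 6676 = −1884 kJ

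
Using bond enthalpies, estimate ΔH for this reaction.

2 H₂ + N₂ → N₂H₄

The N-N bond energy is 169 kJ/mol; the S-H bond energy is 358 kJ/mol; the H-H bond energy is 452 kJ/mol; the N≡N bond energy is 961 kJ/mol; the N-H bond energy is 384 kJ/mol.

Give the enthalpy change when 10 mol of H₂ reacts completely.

ΔH = +800 kJ

Bonds broken (reactants):
  H-H: 2 × 452 = 904
  N≡N: 1 × 961 = 961
  Σ(broken) = 1865 kJ
Bonds formed (products):
  N-H: 4 × 384 = 1536
  N-N: 1 × 169 = 169
  Σ(formed) = 1705 kJ
ΔH = Σ(broken) − Σ(formed) = 1865 − 1705 = +160 kJ
For 5× the reaction as written: 5 × (+160) = +800 kJ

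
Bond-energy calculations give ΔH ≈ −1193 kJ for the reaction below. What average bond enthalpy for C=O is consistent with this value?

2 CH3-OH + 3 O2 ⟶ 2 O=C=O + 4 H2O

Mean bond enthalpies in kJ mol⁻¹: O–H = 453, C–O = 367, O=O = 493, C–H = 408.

Let D be the C=O bond energy.
Σ(broken) = 6×408 + 2×367 + 2×453 + 3×493 = 5567
Σ(formed) = 4×D + 8×453 = 3624 + 4D
ΔH = Σ(broken) − Σ(formed) = (5567) − (3624 + 4D) = +1943 − 4D
Setting this equal to −1193 kJ gives 4D = 3136, so D = 784 kJ/mol.

D(C=O) ≈ 784 kJ/mol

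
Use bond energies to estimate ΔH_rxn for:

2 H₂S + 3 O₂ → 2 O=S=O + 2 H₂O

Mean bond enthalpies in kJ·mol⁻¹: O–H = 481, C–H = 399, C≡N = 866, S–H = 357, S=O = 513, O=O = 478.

ΔH ≈ −1114 kJ

Bonds broken (reactants):
  O=O: 3 × 478 = 1434
  S–H: 4 × 357 = 1428
  Σ(broken) = 2862 kJ
Bonds formed (products):
  O–H: 4 × 481 = 1924
  S=O: 4 × 513 = 2052
  Σ(formed) = 3976 kJ
ΔH = Σ(broken) − Σ(formed) = 2862 − 3976 = −1114 kJ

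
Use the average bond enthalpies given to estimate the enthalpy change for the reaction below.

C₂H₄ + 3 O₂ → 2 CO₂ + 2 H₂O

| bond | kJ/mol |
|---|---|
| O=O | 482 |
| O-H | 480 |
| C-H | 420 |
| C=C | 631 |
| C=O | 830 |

Bonds broken (reactants):
  C-H: 4 × 420 = 1680
  C=C: 1 × 631 = 631
  O=O: 3 × 482 = 1446
  Σ(broken) = 3757 kJ
Bonds formed (products):
  C=O: 4 × 830 = 3320
  O-H: 4 × 480 = 1920
  Σ(formed) = 5240 kJ
ΔH = Σ(broken) − Σ(formed) = 3757 − 5240 = −1483 kJ

ΔH ≈ −1483 kJ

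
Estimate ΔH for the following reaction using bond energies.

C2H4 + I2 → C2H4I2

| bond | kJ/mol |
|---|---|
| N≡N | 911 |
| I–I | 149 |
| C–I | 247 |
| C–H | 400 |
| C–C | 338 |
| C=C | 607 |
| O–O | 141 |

ΔH ≈ −76 kJ

Bonds broken (reactants):
  C–H: 4 × 400 = 1600
  C=C: 1 × 607 = 607
  I–I: 1 × 149 = 149
  Σ(broken) = 2356 kJ
Bonds formed (products):
  C–C: 1 × 338 = 338
  C–H: 4 × 400 = 1600
  C–I: 2 × 247 = 494
  Σ(formed) = 2432 kJ
ΔH = Σ(broken) − Σ(formed) = 2356 − 2432 = −76 kJ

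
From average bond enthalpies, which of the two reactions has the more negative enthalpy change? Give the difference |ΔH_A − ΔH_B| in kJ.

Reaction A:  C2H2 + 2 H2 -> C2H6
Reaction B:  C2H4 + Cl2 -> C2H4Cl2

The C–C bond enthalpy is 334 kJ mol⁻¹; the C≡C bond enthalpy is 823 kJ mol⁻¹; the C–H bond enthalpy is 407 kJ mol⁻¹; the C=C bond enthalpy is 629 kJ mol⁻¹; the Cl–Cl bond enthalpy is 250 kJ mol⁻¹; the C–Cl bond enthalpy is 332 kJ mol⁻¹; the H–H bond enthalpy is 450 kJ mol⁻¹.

Reaction A:
  Bonds broken (reactants):
    C≡C: 1 × 823 = 823
    C–H: 2 × 407 = 814
    H–H: 2 × 450 = 900
    Σ(broken) = 2537 kJ
  Bonds formed (products):
    C–C: 1 × 334 = 334
    C–H: 6 × 407 = 2442
    Σ(formed) = 2776 kJ
  ΔH_A = 2537 − 2776 = −239 kJ
Reaction B:
  Bonds broken (reactants):
    C–H: 4 × 407 = 1628
    C=C: 1 × 629 = 629
    Cl–Cl: 1 × 250 = 250
    Σ(broken) = 2507 kJ
  Bonds formed (products):
    C–C: 1 × 334 = 334
    C–Cl: 2 × 332 = 664
    C–H: 4 × 407 = 1628
    Σ(formed) = 2626 kJ
  ΔH_B = 2507 − 2626 = −119 kJ
ΔH_A − ΔH_B = −120 kJ, so reaction A has the more negative ΔH; |ΔH_A − ΔH_B| = 120 kJ.

Reaction A, by 120 kJ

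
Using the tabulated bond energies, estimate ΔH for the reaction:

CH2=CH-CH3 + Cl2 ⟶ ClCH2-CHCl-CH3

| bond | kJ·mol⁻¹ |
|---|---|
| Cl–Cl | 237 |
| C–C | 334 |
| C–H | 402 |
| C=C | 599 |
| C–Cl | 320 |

Bonds broken (reactants):
  C–C: 1 × 334 = 334
  C–H: 6 × 402 = 2412
  C=C: 1 × 599 = 599
  Cl–Cl: 1 × 237 = 237
  Σ(broken) = 3582 kJ
Bonds formed (products):
  C–C: 2 × 334 = 668
  C–Cl: 2 × 320 = 640
  C–H: 6 × 402 = 2412
  Σ(formed) = 3720 kJ
ΔH = Σ(broken) − Σ(formed) = 3582 − 3720 = −138 kJ

ΔH ≈ −138 kJ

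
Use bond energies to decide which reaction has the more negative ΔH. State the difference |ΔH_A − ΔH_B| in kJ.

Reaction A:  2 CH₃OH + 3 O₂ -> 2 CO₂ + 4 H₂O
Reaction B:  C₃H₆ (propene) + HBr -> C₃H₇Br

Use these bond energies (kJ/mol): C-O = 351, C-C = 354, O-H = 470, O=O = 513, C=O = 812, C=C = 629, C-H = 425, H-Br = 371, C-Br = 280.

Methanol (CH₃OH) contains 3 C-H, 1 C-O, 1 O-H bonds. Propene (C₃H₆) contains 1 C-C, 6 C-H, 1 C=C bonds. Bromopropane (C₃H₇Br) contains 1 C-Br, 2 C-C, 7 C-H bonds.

Reaction A:
  Bonds broken (reactants):
    C-H: 6 × 425 = 2550
    C-O: 2 × 351 = 702
    O-H: 2 × 470 = 940
    O=O: 3 × 513 = 1539
    Σ(broken) = 5731 kJ
  Bonds formed (products):
    C=O: 4 × 812 = 3248
    O-H: 8 × 470 = 3760
    Σ(formed) = 7008 kJ
  ΔH_A = 5731 − 7008 = −1277 kJ
Reaction B:
  Bonds broken (reactants):
    C-C: 1 × 354 = 354
    C-H: 6 × 425 = 2550
    C=C: 1 × 629 = 629
    H-Br: 1 × 371 = 371
    Σ(broken) = 3904 kJ
  Bonds formed (products):
    C-Br: 1 × 280 = 280
    C-C: 2 × 354 = 708
    C-H: 7 × 425 = 2975
    Σ(formed) = 3963 kJ
  ΔH_B = 3904 − 3963 = −59 kJ
ΔH_A − ΔH_B = −1218 kJ, so reaction A has the more negative ΔH; |ΔH_A − ΔH_B| = 1218 kJ.

Reaction A, by 1218 kJ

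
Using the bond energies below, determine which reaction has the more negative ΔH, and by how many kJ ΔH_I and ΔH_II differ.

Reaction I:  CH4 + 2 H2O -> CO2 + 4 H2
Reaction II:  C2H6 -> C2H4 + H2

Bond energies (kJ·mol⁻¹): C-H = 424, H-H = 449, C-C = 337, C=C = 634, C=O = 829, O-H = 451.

Reaction I:
  Bonds broken (reactants):
    C-H: 4 × 424 = 1696
    O-H: 4 × 451 = 1804
    Σ(broken) = 3500 kJ
  Bonds formed (products):
    C=O: 2 × 829 = 1658
    H-H: 4 × 449 = 1796
    Σ(formed) = 3454 kJ
  ΔH_I = 3500 − 3454 = +46 kJ
Reaction II:
  Bonds broken (reactants):
    C-C: 1 × 337 = 337
    C-H: 6 × 424 = 2544
    Σ(broken) = 2881 kJ
  Bonds formed (products):
    C-H: 4 × 424 = 1696
    C=C: 1 × 634 = 634
    H-H: 1 × 449 = 449
    Σ(formed) = 2779 kJ
  ΔH_II = 2881 − 2779 = +102 kJ
ΔH_I − ΔH_II = −56 kJ, so reaction I has the more negative ΔH; |ΔH_I − ΔH_II| = 56 kJ.

Reaction I, by 56 kJ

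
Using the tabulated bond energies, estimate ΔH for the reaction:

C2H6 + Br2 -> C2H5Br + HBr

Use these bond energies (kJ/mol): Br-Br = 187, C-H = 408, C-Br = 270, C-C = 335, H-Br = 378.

Bonds broken (reactants):
  Br-Br: 1 × 187 = 187
  C-C: 1 × 335 = 335
  C-H: 6 × 408 = 2448
  Σ(broken) = 2970 kJ
Bonds formed (products):
  C-Br: 1 × 270 = 270
  C-C: 1 × 335 = 335
  C-H: 5 × 408 = 2040
  H-Br: 1 × 378 = 378
  Σ(formed) = 3023 kJ
ΔH = Σ(broken) − Σ(formed) = 2970 − 3023 = −53 kJ

ΔH ≈ −53 kJ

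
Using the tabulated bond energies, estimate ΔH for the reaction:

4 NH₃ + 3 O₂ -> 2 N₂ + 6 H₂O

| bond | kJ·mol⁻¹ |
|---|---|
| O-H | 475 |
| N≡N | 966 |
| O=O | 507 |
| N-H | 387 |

ΔH ≈ −1467 kJ

Bonds broken (reactants):
  N-H: 12 × 387 = 4644
  O=O: 3 × 507 = 1521
  Σ(broken) = 6165 kJ
Bonds formed (products):
  N≡N: 2 × 966 = 1932
  O-H: 12 × 475 = 5700
  Σ(formed) = 7632 kJ
ΔH = Σ(broken) − Σ(formed) = 6165 − 7632 = −1467 kJ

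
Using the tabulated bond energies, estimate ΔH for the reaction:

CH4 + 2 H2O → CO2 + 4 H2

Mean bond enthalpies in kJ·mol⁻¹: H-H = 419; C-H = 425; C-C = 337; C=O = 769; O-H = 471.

Bonds broken (reactants):
  C-H: 4 × 425 = 1700
  O-H: 4 × 471 = 1884
  Σ(broken) = 3584 kJ
Bonds formed (products):
  C=O: 2 × 769 = 1538
  H-H: 4 × 419 = 1676
  Σ(formed) = 3214 kJ
ΔH = Σ(broken) − Σ(formed) = 3584 − 3214 = +370 kJ

ΔH ≈ +370 kJ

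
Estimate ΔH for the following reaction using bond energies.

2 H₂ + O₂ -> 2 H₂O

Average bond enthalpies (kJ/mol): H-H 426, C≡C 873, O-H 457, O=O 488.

Bonds broken (reactants):
  H-H: 2 × 426 = 852
  O=O: 1 × 488 = 488
  Σ(broken) = 1340 kJ
Bonds formed (products):
  O-H: 4 × 457 = 1828
  Σ(formed) = 1828 kJ
ΔH = Σ(broken) − Σ(formed) = 1340 − 1828 = −488 kJ

ΔH ≈ −488 kJ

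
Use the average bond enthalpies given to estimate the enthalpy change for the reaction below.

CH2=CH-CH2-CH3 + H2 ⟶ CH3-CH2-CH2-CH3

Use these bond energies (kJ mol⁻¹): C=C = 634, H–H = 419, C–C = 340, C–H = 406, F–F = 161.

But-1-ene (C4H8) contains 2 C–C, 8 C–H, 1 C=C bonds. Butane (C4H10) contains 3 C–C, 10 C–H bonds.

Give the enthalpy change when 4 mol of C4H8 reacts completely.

Bonds broken (reactants):
  C–C: 2 × 340 = 680
  C–H: 8 × 406 = 3248
  C=C: 1 × 634 = 634
  H–H: 1 × 419 = 419
  Σ(broken) = 4981 kJ
Bonds formed (products):
  C–C: 3 × 340 = 1020
  C–H: 10 × 406 = 4060
  Σ(formed) = 5080 kJ
ΔH = Σ(broken) − Σ(formed) = 4981 − 5080 = −99 kJ
For 4× the reaction as written: 4 × (−99) = −396 kJ

ΔH = −396 kJ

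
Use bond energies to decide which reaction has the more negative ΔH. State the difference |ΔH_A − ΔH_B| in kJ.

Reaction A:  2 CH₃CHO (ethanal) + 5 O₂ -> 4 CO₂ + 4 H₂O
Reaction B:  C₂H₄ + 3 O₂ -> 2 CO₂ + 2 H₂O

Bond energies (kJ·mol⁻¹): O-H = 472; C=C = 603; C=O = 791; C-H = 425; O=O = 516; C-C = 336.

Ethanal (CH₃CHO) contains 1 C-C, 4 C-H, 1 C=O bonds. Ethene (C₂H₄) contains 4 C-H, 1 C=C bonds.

Reaction A, by 669 kJ

Reaction A:
  Bonds broken (reactants):
    C-C: 2 × 336 = 672
    C-H: 8 × 425 = 3400
    C=O: 2 × 791 = 1582
    O=O: 5 × 516 = 2580
    Σ(broken) = 8234 kJ
  Bonds formed (products):
    C=O: 8 × 791 = 6328
    O-H: 8 × 472 = 3776
    Σ(formed) = 10104 kJ
  ΔH_A = 8234 − 10104 = −1870 kJ
Reaction B:
  Bonds broken (reactants):
    C-H: 4 × 425 = 1700
    C=C: 1 × 603 = 603
    O=O: 3 × 516 = 1548
    Σ(broken) = 3851 kJ
  Bonds formed (products):
    C=O: 4 × 791 = 3164
    O-H: 4 × 472 = 1888
    Σ(formed) = 5052 kJ
  ΔH_B = 3851 − 5052 = −1201 kJ
ΔH_A − ΔH_B = −669 kJ, so reaction A has the more negative ΔH; |ΔH_A − ΔH_B| = 669 kJ.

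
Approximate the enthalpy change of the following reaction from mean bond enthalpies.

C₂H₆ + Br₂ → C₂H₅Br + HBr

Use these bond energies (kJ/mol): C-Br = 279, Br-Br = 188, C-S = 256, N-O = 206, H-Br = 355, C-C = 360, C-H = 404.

Bonds broken (reactants):
  Br-Br: 1 × 188 = 188
  C-C: 1 × 360 = 360
  C-H: 6 × 404 = 2424
  Σ(broken) = 2972 kJ
Bonds formed (products):
  C-Br: 1 × 279 = 279
  C-C: 1 × 360 = 360
  C-H: 5 × 404 = 2020
  H-Br: 1 × 355 = 355
  Σ(formed) = 3014 kJ
ΔH = Σ(broken) − Σ(formed) = 2972 − 3014 = −42 kJ

ΔH ≈ −42 kJ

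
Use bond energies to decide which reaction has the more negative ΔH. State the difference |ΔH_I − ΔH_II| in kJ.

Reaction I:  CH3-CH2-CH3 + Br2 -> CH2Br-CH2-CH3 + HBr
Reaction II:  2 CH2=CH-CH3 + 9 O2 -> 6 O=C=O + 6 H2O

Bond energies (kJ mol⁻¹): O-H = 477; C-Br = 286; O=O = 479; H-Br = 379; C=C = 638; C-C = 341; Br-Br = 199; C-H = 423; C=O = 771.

Reaction I:
  Bonds broken (reactants):
    Br-Br: 1 × 199 = 199
    C-C: 2 × 341 = 682
    C-H: 8 × 423 = 3384
    Σ(broken) = 4265 kJ
  Bonds formed (products):
    C-Br: 1 × 286 = 286
    C-C: 2 × 341 = 682
    C-H: 7 × 423 = 2961
    H-Br: 1 × 379 = 379
    Σ(formed) = 4308 kJ
  ΔH_I = 4265 − 4308 = −43 kJ
Reaction II:
  Bonds broken (reactants):
    C-C: 2 × 341 = 682
    C-H: 12 × 423 = 5076
    C=C: 2 × 638 = 1276
    O=O: 9 × 479 = 4311
    Σ(broken) = 11345 kJ
  Bonds formed (products):
    C=O: 12 × 771 = 9252
    O-H: 12 × 477 = 5724
    Σ(formed) = 14976 kJ
  ΔH_II = 11345 − 14976 = −3631 kJ
ΔH_I − ΔH_II = +3588 kJ, so reaction II has the more negative ΔH; |ΔH_I − ΔH_II| = 3588 kJ.

Reaction II, by 3588 kJ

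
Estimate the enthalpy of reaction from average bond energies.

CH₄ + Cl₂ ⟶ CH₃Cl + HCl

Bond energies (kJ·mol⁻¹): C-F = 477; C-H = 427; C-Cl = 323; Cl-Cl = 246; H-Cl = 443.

ΔH ≈ −93 kJ

Bonds broken (reactants):
  C-H: 4 × 427 = 1708
  Cl-Cl: 1 × 246 = 246
  Σ(broken) = 1954 kJ
Bonds formed (products):
  C-Cl: 1 × 323 = 323
  C-H: 3 × 427 = 1281
  H-Cl: 1 × 443 = 443
  Σ(formed) = 2047 kJ
ΔH = Σ(broken) − Σ(formed) = 1954 − 2047 = −93 kJ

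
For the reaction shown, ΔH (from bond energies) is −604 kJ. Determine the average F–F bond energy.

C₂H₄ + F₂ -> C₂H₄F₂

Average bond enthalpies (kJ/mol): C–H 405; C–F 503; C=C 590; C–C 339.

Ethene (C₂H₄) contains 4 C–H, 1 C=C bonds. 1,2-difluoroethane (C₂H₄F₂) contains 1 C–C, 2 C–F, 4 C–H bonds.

D(F–F) ≈ 151 kJ/mol

Let D be the F–F bond energy.
Σ(broken) = 4×405 + 1×590 + 1×D = 2210 + D
Σ(formed) = 1×339 + 2×503 + 4×405 = 2965
ΔH = Σ(broken) − Σ(formed) = (2210 + D) − (2965) = −755 + D
Setting this equal to −604 kJ gives D = 151 kJ/mol.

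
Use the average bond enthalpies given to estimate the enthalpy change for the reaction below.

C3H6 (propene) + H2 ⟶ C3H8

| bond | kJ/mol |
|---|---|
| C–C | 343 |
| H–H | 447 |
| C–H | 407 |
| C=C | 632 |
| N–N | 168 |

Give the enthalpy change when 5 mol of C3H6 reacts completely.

Bonds broken (reactants):
  C–C: 1 × 343 = 343
  C–H: 6 × 407 = 2442
  C=C: 1 × 632 = 632
  H–H: 1 × 447 = 447
  Σ(broken) = 3864 kJ
Bonds formed (products):
  C–C: 2 × 343 = 686
  C–H: 8 × 407 = 3256
  Σ(formed) = 3942 kJ
ΔH = Σ(broken) − Σ(formed) = 3864 − 3942 = −78 kJ
For 5× the reaction as written: 5 × (−78) = −390 kJ

ΔH = −390 kJ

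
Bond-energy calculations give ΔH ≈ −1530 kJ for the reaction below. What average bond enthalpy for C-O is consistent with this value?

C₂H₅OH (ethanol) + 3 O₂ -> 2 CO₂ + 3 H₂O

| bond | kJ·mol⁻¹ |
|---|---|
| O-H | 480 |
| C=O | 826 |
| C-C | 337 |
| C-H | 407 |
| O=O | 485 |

D(C-O) ≈ 347 kJ/mol

Let D be the C-O bond energy.
Σ(broken) = 1×337 + 5×407 + 1×D + 1×480 + 3×485 = 4307 + D
Σ(formed) = 4×826 + 6×480 = 6184
ΔH = Σ(broken) − Σ(formed) = (4307 + D) − (6184) = −1877 + D
Setting this equal to −1530 kJ gives D = 347 kJ/mol.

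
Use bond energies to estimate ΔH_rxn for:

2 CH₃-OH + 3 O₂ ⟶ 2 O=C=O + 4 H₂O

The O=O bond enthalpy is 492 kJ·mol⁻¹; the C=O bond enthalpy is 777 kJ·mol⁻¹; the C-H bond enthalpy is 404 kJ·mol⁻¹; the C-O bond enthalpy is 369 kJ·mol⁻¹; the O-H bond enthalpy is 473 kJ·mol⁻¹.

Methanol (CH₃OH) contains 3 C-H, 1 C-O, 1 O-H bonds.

Bonds broken (reactants):
  C-H: 6 × 404 = 2424
  C-O: 2 × 369 = 738
  O-H: 2 × 473 = 946
  O=O: 3 × 492 = 1476
  Σ(broken) = 5584 kJ
Bonds formed (products):
  C=O: 4 × 777 = 3108
  O-H: 8 × 473 = 3784
  Σ(formed) = 6892 kJ
ΔH = Σ(broken) − Σ(formed) = 5584 − 6892 = −1308 kJ

ΔH ≈ −1308 kJ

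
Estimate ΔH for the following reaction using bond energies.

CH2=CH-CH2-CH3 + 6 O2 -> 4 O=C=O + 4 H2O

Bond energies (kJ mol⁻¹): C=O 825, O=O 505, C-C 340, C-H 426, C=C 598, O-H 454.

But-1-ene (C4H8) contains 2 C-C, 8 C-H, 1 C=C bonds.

Bonds broken (reactants):
  C-C: 2 × 340 = 680
  C-H: 8 × 426 = 3408
  C=C: 1 × 598 = 598
  O=O: 6 × 505 = 3030
  Σ(broken) = 7716 kJ
Bonds formed (products):
  C=O: 8 × 825 = 6600
  O-H: 8 × 454 = 3632
  Σ(formed) = 10232 kJ
ΔH = Σ(broken) − Σ(formed) = 7716 − 10232 = −2516 kJ

ΔH ≈ −2516 kJ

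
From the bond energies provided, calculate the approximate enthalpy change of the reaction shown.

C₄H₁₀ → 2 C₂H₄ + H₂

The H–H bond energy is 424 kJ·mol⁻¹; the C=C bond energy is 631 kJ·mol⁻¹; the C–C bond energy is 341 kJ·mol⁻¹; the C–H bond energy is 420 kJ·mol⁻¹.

Bonds broken (reactants):
  C–C: 3 × 341 = 1023
  C–H: 10 × 420 = 4200
  Σ(broken) = 5223 kJ
Bonds formed (products):
  C–H: 8 × 420 = 3360
  C=C: 2 × 631 = 1262
  H–H: 1 × 424 = 424
  Σ(formed) = 5046 kJ
ΔH = Σ(broken) − Σ(formed) = 5223 − 5046 = +177 kJ

ΔH ≈ +177 kJ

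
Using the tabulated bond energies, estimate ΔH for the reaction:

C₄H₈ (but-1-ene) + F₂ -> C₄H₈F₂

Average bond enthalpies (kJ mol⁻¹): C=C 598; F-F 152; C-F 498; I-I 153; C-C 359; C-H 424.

ΔH ≈ −605 kJ

Bonds broken (reactants):
  C-C: 2 × 359 = 718
  C-H: 8 × 424 = 3392
  C=C: 1 × 598 = 598
  F-F: 1 × 152 = 152
  Σ(broken) = 4860 kJ
Bonds formed (products):
  C-C: 3 × 359 = 1077
  C-F: 2 × 498 = 996
  C-H: 8 × 424 = 3392
  Σ(formed) = 5465 kJ
ΔH = Σ(broken) − Σ(formed) = 4860 − 5465 = −605 kJ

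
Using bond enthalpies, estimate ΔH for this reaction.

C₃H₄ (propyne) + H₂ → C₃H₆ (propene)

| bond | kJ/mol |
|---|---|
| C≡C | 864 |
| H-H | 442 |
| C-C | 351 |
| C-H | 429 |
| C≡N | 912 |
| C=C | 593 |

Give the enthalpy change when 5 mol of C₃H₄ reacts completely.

Bonds broken (reactants):
  C≡C: 1 × 864 = 864
  C-C: 1 × 351 = 351
  C-H: 4 × 429 = 1716
  H-H: 1 × 442 = 442
  Σ(broken) = 3373 kJ
Bonds formed (products):
  C-C: 1 × 351 = 351
  C-H: 6 × 429 = 2574
  C=C: 1 × 593 = 593
  Σ(formed) = 3518 kJ
ΔH = Σ(broken) − Σ(formed) = 3373 − 3518 = −145 kJ
For 5× the reaction as written: 5 × (−145) = −725 kJ

ΔH = −725 kJ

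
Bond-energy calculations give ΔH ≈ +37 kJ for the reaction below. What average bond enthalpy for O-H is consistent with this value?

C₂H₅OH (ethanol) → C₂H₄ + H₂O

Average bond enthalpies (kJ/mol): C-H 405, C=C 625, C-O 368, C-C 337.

D(O-H) ≈ 448 kJ/mol

Let D be the O-H bond energy.
Σ(broken) = 1×337 + 5×405 + 1×368 + 1×D = 2730 + D
Σ(formed) = 4×405 + 1×625 + 2×D = 2245 + 2D
ΔH = Σ(broken) − Σ(formed) = (2730 + D) − (2245 + 2D) = +485 − D
Setting this equal to +37 kJ gives D = 448 kJ/mol.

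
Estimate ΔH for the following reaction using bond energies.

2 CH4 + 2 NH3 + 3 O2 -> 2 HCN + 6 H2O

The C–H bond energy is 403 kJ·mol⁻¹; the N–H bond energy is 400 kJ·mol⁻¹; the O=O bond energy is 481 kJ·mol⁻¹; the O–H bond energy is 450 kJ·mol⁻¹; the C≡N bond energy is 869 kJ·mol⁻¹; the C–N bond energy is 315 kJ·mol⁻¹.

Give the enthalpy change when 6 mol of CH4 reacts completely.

ΔH = −2631 kJ

Bonds broken (reactants):
  C–H: 8 × 403 = 3224
  N–H: 6 × 400 = 2400
  O=O: 3 × 481 = 1443
  Σ(broken) = 7067 kJ
Bonds formed (products):
  C≡N: 2 × 869 = 1738
  C–H: 2 × 403 = 806
  O–H: 12 × 450 = 5400
  Σ(formed) = 7944 kJ
ΔH = Σ(broken) − Σ(formed) = 7067 − 7944 = −877 kJ
For 3× the reaction as written: 3 × (−877) = −2631 kJ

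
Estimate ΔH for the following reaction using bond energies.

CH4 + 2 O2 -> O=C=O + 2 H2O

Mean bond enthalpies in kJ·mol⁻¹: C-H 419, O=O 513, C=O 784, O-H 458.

Bonds broken (reactants):
  C-H: 4 × 419 = 1676
  O=O: 2 × 513 = 1026
  Σ(broken) = 2702 kJ
Bonds formed (products):
  C=O: 2 × 784 = 1568
  O-H: 4 × 458 = 1832
  Σ(formed) = 3400 kJ
ΔH = Σ(broken) − Σ(formed) = 2702 − 3400 = −698 kJ

ΔH ≈ −698 kJ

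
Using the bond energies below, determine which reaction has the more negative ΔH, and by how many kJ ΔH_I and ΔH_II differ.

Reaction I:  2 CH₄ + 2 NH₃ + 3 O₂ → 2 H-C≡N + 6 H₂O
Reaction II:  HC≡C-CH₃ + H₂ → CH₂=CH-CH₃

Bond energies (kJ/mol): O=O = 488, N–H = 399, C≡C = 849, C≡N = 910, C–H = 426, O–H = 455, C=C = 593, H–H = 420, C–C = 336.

Reaction I, by 690 kJ

Reaction I:
  Bonds broken (reactants):
    C–H: 8 × 426 = 3408
    N–H: 6 × 399 = 2394
    O=O: 3 × 488 = 1464
    Σ(broken) = 7266 kJ
  Bonds formed (products):
    C≡N: 2 × 910 = 1820
    C–H: 2 × 426 = 852
    O–H: 12 × 455 = 5460
    Σ(formed) = 8132 kJ
  ΔH_I = 7266 − 8132 = −866 kJ
Reaction II:
  Bonds broken (reactants):
    C≡C: 1 × 849 = 849
    C–C: 1 × 336 = 336
    C–H: 4 × 426 = 1704
    H–H: 1 × 420 = 420
    Σ(broken) = 3309 kJ
  Bonds formed (products):
    C–C: 1 × 336 = 336
    C–H: 6 × 426 = 2556
    C=C: 1 × 593 = 593
    Σ(formed) = 3485 kJ
  ΔH_II = 3309 − 3485 = −176 kJ
ΔH_I − ΔH_II = −690 kJ, so reaction I has the more negative ΔH; |ΔH_I − ΔH_II| = 690 kJ.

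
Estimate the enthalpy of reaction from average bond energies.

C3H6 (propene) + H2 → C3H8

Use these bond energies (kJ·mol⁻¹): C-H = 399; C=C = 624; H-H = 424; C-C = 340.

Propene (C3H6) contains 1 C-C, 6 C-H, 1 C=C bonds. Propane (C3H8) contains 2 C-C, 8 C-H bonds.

ΔH ≈ −90 kJ

Bonds broken (reactants):
  C-C: 1 × 340 = 340
  C-H: 6 × 399 = 2394
  C=C: 1 × 624 = 624
  H-H: 1 × 424 = 424
  Σ(broken) = 3782 kJ
Bonds formed (products):
  C-C: 2 × 340 = 680
  C-H: 8 × 399 = 3192
  Σ(formed) = 3872 kJ
ΔH = Σ(broken) − Σ(formed) = 3782 − 3872 = −90 kJ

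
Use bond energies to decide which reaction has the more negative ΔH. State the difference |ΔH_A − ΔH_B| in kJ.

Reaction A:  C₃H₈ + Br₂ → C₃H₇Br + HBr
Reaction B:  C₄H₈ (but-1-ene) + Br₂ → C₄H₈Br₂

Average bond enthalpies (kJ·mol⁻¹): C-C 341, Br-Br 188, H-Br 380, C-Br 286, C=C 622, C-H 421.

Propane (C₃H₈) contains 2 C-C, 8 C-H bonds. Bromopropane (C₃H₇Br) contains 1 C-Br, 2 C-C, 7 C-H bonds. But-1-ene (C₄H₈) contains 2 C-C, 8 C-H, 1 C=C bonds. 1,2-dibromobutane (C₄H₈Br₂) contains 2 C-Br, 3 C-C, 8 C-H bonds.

Reaction A:
  Bonds broken (reactants):
    Br-Br: 1 × 188 = 188
    C-C: 2 × 341 = 682
    C-H: 8 × 421 = 3368
    Σ(broken) = 4238 kJ
  Bonds formed (products):
    C-Br: 1 × 286 = 286
    C-C: 2 × 341 = 682
    C-H: 7 × 421 = 2947
    H-Br: 1 × 380 = 380
    Σ(formed) = 4295 kJ
  ΔH_A = 4238 − 4295 = −57 kJ
Reaction B:
  Bonds broken (reactants):
    Br-Br: 1 × 188 = 188
    C-C: 2 × 341 = 682
    C-H: 8 × 421 = 3368
    C=C: 1 × 622 = 622
    Σ(broken) = 4860 kJ
  Bonds formed (products):
    C-Br: 2 × 286 = 572
    C-C: 3 × 341 = 1023
    C-H: 8 × 421 = 3368
    Σ(formed) = 4963 kJ
  ΔH_B = 4860 − 4963 = −103 kJ
ΔH_A − ΔH_B = +46 kJ, so reaction B has the more negative ΔH; |ΔH_A − ΔH_B| = 46 kJ.

Reaction B, by 46 kJ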